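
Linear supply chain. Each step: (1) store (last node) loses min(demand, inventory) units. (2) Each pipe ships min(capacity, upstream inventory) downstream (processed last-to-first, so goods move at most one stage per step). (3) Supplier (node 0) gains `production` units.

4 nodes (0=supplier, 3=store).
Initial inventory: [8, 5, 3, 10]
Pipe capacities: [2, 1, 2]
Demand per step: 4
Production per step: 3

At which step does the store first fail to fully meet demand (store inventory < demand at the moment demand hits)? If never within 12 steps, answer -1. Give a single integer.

Step 1: demand=4,sold=4 ship[2->3]=2 ship[1->2]=1 ship[0->1]=2 prod=3 -> [9 6 2 8]
Step 2: demand=4,sold=4 ship[2->3]=2 ship[1->2]=1 ship[0->1]=2 prod=3 -> [10 7 1 6]
Step 3: demand=4,sold=4 ship[2->3]=1 ship[1->2]=1 ship[0->1]=2 prod=3 -> [11 8 1 3]
Step 4: demand=4,sold=3 ship[2->3]=1 ship[1->2]=1 ship[0->1]=2 prod=3 -> [12 9 1 1]
Step 5: demand=4,sold=1 ship[2->3]=1 ship[1->2]=1 ship[0->1]=2 prod=3 -> [13 10 1 1]
Step 6: demand=4,sold=1 ship[2->3]=1 ship[1->2]=1 ship[0->1]=2 prod=3 -> [14 11 1 1]
Step 7: demand=4,sold=1 ship[2->3]=1 ship[1->2]=1 ship[0->1]=2 prod=3 -> [15 12 1 1]
Step 8: demand=4,sold=1 ship[2->3]=1 ship[1->2]=1 ship[0->1]=2 prod=3 -> [16 13 1 1]
Step 9: demand=4,sold=1 ship[2->3]=1 ship[1->2]=1 ship[0->1]=2 prod=3 -> [17 14 1 1]
Step 10: demand=4,sold=1 ship[2->3]=1 ship[1->2]=1 ship[0->1]=2 prod=3 -> [18 15 1 1]
Step 11: demand=4,sold=1 ship[2->3]=1 ship[1->2]=1 ship[0->1]=2 prod=3 -> [19 16 1 1]
Step 12: demand=4,sold=1 ship[2->3]=1 ship[1->2]=1 ship[0->1]=2 prod=3 -> [20 17 1 1]
First stockout at step 4

4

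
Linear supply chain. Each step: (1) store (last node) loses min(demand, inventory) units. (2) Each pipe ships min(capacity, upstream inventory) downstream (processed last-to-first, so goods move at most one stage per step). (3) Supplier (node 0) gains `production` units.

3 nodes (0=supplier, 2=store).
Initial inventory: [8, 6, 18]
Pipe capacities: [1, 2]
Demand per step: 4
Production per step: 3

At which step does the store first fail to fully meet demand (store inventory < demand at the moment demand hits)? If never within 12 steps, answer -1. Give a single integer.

Step 1: demand=4,sold=4 ship[1->2]=2 ship[0->1]=1 prod=3 -> [10 5 16]
Step 2: demand=4,sold=4 ship[1->2]=2 ship[0->1]=1 prod=3 -> [12 4 14]
Step 3: demand=4,sold=4 ship[1->2]=2 ship[0->1]=1 prod=3 -> [14 3 12]
Step 4: demand=4,sold=4 ship[1->2]=2 ship[0->1]=1 prod=3 -> [16 2 10]
Step 5: demand=4,sold=4 ship[1->2]=2 ship[0->1]=1 prod=3 -> [18 1 8]
Step 6: demand=4,sold=4 ship[1->2]=1 ship[0->1]=1 prod=3 -> [20 1 5]
Step 7: demand=4,sold=4 ship[1->2]=1 ship[0->1]=1 prod=3 -> [22 1 2]
Step 8: demand=4,sold=2 ship[1->2]=1 ship[0->1]=1 prod=3 -> [24 1 1]
Step 9: demand=4,sold=1 ship[1->2]=1 ship[0->1]=1 prod=3 -> [26 1 1]
Step 10: demand=4,sold=1 ship[1->2]=1 ship[0->1]=1 prod=3 -> [28 1 1]
Step 11: demand=4,sold=1 ship[1->2]=1 ship[0->1]=1 prod=3 -> [30 1 1]
Step 12: demand=4,sold=1 ship[1->2]=1 ship[0->1]=1 prod=3 -> [32 1 1]
First stockout at step 8

8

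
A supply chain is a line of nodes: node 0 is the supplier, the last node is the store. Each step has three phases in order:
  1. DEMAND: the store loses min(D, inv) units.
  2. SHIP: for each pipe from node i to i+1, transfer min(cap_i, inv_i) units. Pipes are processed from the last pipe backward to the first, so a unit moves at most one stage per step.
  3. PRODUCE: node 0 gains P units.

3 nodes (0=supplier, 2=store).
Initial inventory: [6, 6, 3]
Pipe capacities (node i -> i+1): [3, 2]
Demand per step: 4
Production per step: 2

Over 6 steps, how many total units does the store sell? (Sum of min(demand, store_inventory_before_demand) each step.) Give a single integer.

Step 1: sold=3 (running total=3) -> [5 7 2]
Step 2: sold=2 (running total=5) -> [4 8 2]
Step 3: sold=2 (running total=7) -> [3 9 2]
Step 4: sold=2 (running total=9) -> [2 10 2]
Step 5: sold=2 (running total=11) -> [2 10 2]
Step 6: sold=2 (running total=13) -> [2 10 2]

Answer: 13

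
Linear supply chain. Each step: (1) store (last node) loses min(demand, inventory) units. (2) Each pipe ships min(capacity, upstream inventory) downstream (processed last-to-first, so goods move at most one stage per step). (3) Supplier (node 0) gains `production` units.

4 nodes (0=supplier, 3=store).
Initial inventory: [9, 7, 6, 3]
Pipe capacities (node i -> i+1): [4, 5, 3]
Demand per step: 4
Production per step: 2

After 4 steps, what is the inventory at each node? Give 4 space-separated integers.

Step 1: demand=4,sold=3 ship[2->3]=3 ship[1->2]=5 ship[0->1]=4 prod=2 -> inv=[7 6 8 3]
Step 2: demand=4,sold=3 ship[2->3]=3 ship[1->2]=5 ship[0->1]=4 prod=2 -> inv=[5 5 10 3]
Step 3: demand=4,sold=3 ship[2->3]=3 ship[1->2]=5 ship[0->1]=4 prod=2 -> inv=[3 4 12 3]
Step 4: demand=4,sold=3 ship[2->3]=3 ship[1->2]=4 ship[0->1]=3 prod=2 -> inv=[2 3 13 3]

2 3 13 3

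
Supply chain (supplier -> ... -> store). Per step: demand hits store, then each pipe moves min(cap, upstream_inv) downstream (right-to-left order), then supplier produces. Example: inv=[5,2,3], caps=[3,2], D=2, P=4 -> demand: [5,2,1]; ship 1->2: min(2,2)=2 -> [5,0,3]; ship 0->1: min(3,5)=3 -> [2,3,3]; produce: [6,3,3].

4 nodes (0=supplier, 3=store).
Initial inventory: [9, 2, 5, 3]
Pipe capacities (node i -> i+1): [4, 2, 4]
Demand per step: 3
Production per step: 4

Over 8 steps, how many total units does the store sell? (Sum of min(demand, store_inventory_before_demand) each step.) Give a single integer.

Step 1: sold=3 (running total=3) -> [9 4 3 4]
Step 2: sold=3 (running total=6) -> [9 6 2 4]
Step 3: sold=3 (running total=9) -> [9 8 2 3]
Step 4: sold=3 (running total=12) -> [9 10 2 2]
Step 5: sold=2 (running total=14) -> [9 12 2 2]
Step 6: sold=2 (running total=16) -> [9 14 2 2]
Step 7: sold=2 (running total=18) -> [9 16 2 2]
Step 8: sold=2 (running total=20) -> [9 18 2 2]

Answer: 20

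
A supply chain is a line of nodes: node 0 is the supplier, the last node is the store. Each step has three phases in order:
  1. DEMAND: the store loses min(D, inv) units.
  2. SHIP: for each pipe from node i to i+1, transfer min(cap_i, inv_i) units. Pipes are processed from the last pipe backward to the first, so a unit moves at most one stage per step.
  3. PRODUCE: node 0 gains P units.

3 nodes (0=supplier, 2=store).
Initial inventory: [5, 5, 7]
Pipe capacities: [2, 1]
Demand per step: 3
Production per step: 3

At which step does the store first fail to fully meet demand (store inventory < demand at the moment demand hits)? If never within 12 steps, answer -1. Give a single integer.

Step 1: demand=3,sold=3 ship[1->2]=1 ship[0->1]=2 prod=3 -> [6 6 5]
Step 2: demand=3,sold=3 ship[1->2]=1 ship[0->1]=2 prod=3 -> [7 7 3]
Step 3: demand=3,sold=3 ship[1->2]=1 ship[0->1]=2 prod=3 -> [8 8 1]
Step 4: demand=3,sold=1 ship[1->2]=1 ship[0->1]=2 prod=3 -> [9 9 1]
Step 5: demand=3,sold=1 ship[1->2]=1 ship[0->1]=2 prod=3 -> [10 10 1]
Step 6: demand=3,sold=1 ship[1->2]=1 ship[0->1]=2 prod=3 -> [11 11 1]
Step 7: demand=3,sold=1 ship[1->2]=1 ship[0->1]=2 prod=3 -> [12 12 1]
Step 8: demand=3,sold=1 ship[1->2]=1 ship[0->1]=2 prod=3 -> [13 13 1]
Step 9: demand=3,sold=1 ship[1->2]=1 ship[0->1]=2 prod=3 -> [14 14 1]
Step 10: demand=3,sold=1 ship[1->2]=1 ship[0->1]=2 prod=3 -> [15 15 1]
Step 11: demand=3,sold=1 ship[1->2]=1 ship[0->1]=2 prod=3 -> [16 16 1]
Step 12: demand=3,sold=1 ship[1->2]=1 ship[0->1]=2 prod=3 -> [17 17 1]
First stockout at step 4

4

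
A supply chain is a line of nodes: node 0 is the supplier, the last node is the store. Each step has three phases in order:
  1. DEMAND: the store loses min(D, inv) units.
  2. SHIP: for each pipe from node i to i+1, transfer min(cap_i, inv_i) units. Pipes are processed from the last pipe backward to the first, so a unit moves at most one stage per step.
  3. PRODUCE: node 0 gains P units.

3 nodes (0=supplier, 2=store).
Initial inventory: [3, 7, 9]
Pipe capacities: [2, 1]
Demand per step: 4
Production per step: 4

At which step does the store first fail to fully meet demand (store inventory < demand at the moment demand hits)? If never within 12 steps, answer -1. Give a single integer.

Step 1: demand=4,sold=4 ship[1->2]=1 ship[0->1]=2 prod=4 -> [5 8 6]
Step 2: demand=4,sold=4 ship[1->2]=1 ship[0->1]=2 prod=4 -> [7 9 3]
Step 3: demand=4,sold=3 ship[1->2]=1 ship[0->1]=2 prod=4 -> [9 10 1]
Step 4: demand=4,sold=1 ship[1->2]=1 ship[0->1]=2 prod=4 -> [11 11 1]
Step 5: demand=4,sold=1 ship[1->2]=1 ship[0->1]=2 prod=4 -> [13 12 1]
Step 6: demand=4,sold=1 ship[1->2]=1 ship[0->1]=2 prod=4 -> [15 13 1]
Step 7: demand=4,sold=1 ship[1->2]=1 ship[0->1]=2 prod=4 -> [17 14 1]
Step 8: demand=4,sold=1 ship[1->2]=1 ship[0->1]=2 prod=4 -> [19 15 1]
Step 9: demand=4,sold=1 ship[1->2]=1 ship[0->1]=2 prod=4 -> [21 16 1]
Step 10: demand=4,sold=1 ship[1->2]=1 ship[0->1]=2 prod=4 -> [23 17 1]
Step 11: demand=4,sold=1 ship[1->2]=1 ship[0->1]=2 prod=4 -> [25 18 1]
Step 12: demand=4,sold=1 ship[1->2]=1 ship[0->1]=2 prod=4 -> [27 19 1]
First stockout at step 3

3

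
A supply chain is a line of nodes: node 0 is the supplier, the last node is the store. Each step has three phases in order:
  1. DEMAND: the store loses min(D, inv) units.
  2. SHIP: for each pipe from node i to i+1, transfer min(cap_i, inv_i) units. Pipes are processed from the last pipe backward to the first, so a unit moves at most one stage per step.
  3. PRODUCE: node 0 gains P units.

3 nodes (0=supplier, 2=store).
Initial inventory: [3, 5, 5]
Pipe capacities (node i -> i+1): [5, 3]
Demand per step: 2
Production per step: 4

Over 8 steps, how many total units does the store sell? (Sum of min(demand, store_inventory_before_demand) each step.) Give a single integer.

Answer: 16

Derivation:
Step 1: sold=2 (running total=2) -> [4 5 6]
Step 2: sold=2 (running total=4) -> [4 6 7]
Step 3: sold=2 (running total=6) -> [4 7 8]
Step 4: sold=2 (running total=8) -> [4 8 9]
Step 5: sold=2 (running total=10) -> [4 9 10]
Step 6: sold=2 (running total=12) -> [4 10 11]
Step 7: sold=2 (running total=14) -> [4 11 12]
Step 8: sold=2 (running total=16) -> [4 12 13]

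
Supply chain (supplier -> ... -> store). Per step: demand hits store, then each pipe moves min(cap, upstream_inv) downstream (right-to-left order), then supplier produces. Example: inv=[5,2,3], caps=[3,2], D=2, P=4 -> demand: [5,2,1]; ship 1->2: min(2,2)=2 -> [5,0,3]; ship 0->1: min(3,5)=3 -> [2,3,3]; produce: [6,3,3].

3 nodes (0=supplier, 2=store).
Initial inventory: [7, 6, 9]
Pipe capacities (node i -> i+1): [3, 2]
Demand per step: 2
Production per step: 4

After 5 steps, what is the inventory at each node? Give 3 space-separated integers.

Step 1: demand=2,sold=2 ship[1->2]=2 ship[0->1]=3 prod=4 -> inv=[8 7 9]
Step 2: demand=2,sold=2 ship[1->2]=2 ship[0->1]=3 prod=4 -> inv=[9 8 9]
Step 3: demand=2,sold=2 ship[1->2]=2 ship[0->1]=3 prod=4 -> inv=[10 9 9]
Step 4: demand=2,sold=2 ship[1->2]=2 ship[0->1]=3 prod=4 -> inv=[11 10 9]
Step 5: demand=2,sold=2 ship[1->2]=2 ship[0->1]=3 prod=4 -> inv=[12 11 9]

12 11 9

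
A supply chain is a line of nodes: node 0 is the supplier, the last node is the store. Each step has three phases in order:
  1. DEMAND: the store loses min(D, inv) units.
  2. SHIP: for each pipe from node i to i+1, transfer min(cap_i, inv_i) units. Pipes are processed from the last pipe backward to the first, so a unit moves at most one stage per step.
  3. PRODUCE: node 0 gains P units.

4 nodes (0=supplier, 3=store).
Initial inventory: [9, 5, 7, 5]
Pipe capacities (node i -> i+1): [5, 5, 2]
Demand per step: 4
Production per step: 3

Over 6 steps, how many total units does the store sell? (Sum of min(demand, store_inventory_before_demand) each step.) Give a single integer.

Step 1: sold=4 (running total=4) -> [7 5 10 3]
Step 2: sold=3 (running total=7) -> [5 5 13 2]
Step 3: sold=2 (running total=9) -> [3 5 16 2]
Step 4: sold=2 (running total=11) -> [3 3 19 2]
Step 5: sold=2 (running total=13) -> [3 3 20 2]
Step 6: sold=2 (running total=15) -> [3 3 21 2]

Answer: 15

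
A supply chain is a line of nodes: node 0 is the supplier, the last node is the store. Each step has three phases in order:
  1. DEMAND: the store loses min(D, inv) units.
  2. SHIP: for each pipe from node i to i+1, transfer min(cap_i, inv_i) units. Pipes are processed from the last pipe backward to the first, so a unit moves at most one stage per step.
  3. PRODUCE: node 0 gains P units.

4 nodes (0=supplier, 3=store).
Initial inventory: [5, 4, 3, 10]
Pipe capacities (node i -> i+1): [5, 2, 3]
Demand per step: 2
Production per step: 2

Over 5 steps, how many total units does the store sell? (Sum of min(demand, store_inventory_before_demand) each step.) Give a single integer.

Step 1: sold=2 (running total=2) -> [2 7 2 11]
Step 2: sold=2 (running total=4) -> [2 7 2 11]
Step 3: sold=2 (running total=6) -> [2 7 2 11]
Step 4: sold=2 (running total=8) -> [2 7 2 11]
Step 5: sold=2 (running total=10) -> [2 7 2 11]

Answer: 10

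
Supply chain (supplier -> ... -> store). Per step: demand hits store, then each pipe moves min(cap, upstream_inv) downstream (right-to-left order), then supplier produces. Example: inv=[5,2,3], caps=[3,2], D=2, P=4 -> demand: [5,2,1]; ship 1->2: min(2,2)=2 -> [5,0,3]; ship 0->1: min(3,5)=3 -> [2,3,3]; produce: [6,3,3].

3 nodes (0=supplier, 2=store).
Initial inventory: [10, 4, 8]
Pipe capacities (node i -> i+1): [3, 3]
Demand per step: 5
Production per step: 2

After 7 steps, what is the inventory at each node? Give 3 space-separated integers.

Step 1: demand=5,sold=5 ship[1->2]=3 ship[0->1]=3 prod=2 -> inv=[9 4 6]
Step 2: demand=5,sold=5 ship[1->2]=3 ship[0->1]=3 prod=2 -> inv=[8 4 4]
Step 3: demand=5,sold=4 ship[1->2]=3 ship[0->1]=3 prod=2 -> inv=[7 4 3]
Step 4: demand=5,sold=3 ship[1->2]=3 ship[0->1]=3 prod=2 -> inv=[6 4 3]
Step 5: demand=5,sold=3 ship[1->2]=3 ship[0->1]=3 prod=2 -> inv=[5 4 3]
Step 6: demand=5,sold=3 ship[1->2]=3 ship[0->1]=3 prod=2 -> inv=[4 4 3]
Step 7: demand=5,sold=3 ship[1->2]=3 ship[0->1]=3 prod=2 -> inv=[3 4 3]

3 4 3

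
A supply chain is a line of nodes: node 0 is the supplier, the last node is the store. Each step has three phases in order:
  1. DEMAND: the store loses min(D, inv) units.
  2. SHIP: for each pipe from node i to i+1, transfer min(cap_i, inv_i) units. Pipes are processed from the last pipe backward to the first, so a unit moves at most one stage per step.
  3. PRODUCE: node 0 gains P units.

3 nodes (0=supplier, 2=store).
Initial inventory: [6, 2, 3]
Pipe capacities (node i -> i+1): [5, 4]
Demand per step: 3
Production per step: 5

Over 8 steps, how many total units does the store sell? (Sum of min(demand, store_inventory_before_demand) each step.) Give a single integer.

Step 1: sold=3 (running total=3) -> [6 5 2]
Step 2: sold=2 (running total=5) -> [6 6 4]
Step 3: sold=3 (running total=8) -> [6 7 5]
Step 4: sold=3 (running total=11) -> [6 8 6]
Step 5: sold=3 (running total=14) -> [6 9 7]
Step 6: sold=3 (running total=17) -> [6 10 8]
Step 7: sold=3 (running total=20) -> [6 11 9]
Step 8: sold=3 (running total=23) -> [6 12 10]

Answer: 23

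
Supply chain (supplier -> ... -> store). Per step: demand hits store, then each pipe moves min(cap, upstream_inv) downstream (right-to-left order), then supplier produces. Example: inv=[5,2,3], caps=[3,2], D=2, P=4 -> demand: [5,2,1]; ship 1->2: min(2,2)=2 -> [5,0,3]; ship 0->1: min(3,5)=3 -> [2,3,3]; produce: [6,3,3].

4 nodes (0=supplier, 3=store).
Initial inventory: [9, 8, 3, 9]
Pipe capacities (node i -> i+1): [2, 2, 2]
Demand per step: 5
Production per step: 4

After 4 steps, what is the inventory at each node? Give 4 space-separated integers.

Step 1: demand=5,sold=5 ship[2->3]=2 ship[1->2]=2 ship[0->1]=2 prod=4 -> inv=[11 8 3 6]
Step 2: demand=5,sold=5 ship[2->3]=2 ship[1->2]=2 ship[0->1]=2 prod=4 -> inv=[13 8 3 3]
Step 3: demand=5,sold=3 ship[2->3]=2 ship[1->2]=2 ship[0->1]=2 prod=4 -> inv=[15 8 3 2]
Step 4: demand=5,sold=2 ship[2->3]=2 ship[1->2]=2 ship[0->1]=2 prod=4 -> inv=[17 8 3 2]

17 8 3 2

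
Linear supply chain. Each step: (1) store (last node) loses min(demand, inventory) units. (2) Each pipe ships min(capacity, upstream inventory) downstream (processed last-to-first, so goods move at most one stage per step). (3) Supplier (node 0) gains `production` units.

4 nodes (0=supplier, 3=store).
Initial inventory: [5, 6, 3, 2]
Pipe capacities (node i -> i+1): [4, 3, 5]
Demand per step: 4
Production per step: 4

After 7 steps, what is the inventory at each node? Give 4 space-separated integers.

Step 1: demand=4,sold=2 ship[2->3]=3 ship[1->2]=3 ship[0->1]=4 prod=4 -> inv=[5 7 3 3]
Step 2: demand=4,sold=3 ship[2->3]=3 ship[1->2]=3 ship[0->1]=4 prod=4 -> inv=[5 8 3 3]
Step 3: demand=4,sold=3 ship[2->3]=3 ship[1->2]=3 ship[0->1]=4 prod=4 -> inv=[5 9 3 3]
Step 4: demand=4,sold=3 ship[2->3]=3 ship[1->2]=3 ship[0->1]=4 prod=4 -> inv=[5 10 3 3]
Step 5: demand=4,sold=3 ship[2->3]=3 ship[1->2]=3 ship[0->1]=4 prod=4 -> inv=[5 11 3 3]
Step 6: demand=4,sold=3 ship[2->3]=3 ship[1->2]=3 ship[0->1]=4 prod=4 -> inv=[5 12 3 3]
Step 7: demand=4,sold=3 ship[2->3]=3 ship[1->2]=3 ship[0->1]=4 prod=4 -> inv=[5 13 3 3]

5 13 3 3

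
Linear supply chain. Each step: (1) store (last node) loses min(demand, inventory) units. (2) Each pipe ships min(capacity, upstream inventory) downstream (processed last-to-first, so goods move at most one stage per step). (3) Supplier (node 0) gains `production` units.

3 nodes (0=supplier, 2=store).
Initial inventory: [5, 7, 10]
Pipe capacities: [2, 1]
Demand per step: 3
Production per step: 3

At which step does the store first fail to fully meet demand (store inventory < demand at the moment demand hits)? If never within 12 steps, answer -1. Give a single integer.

Step 1: demand=3,sold=3 ship[1->2]=1 ship[0->1]=2 prod=3 -> [6 8 8]
Step 2: demand=3,sold=3 ship[1->2]=1 ship[0->1]=2 prod=3 -> [7 9 6]
Step 3: demand=3,sold=3 ship[1->2]=1 ship[0->1]=2 prod=3 -> [8 10 4]
Step 4: demand=3,sold=3 ship[1->2]=1 ship[0->1]=2 prod=3 -> [9 11 2]
Step 5: demand=3,sold=2 ship[1->2]=1 ship[0->1]=2 prod=3 -> [10 12 1]
Step 6: demand=3,sold=1 ship[1->2]=1 ship[0->1]=2 prod=3 -> [11 13 1]
Step 7: demand=3,sold=1 ship[1->2]=1 ship[0->1]=2 prod=3 -> [12 14 1]
Step 8: demand=3,sold=1 ship[1->2]=1 ship[0->1]=2 prod=3 -> [13 15 1]
Step 9: demand=3,sold=1 ship[1->2]=1 ship[0->1]=2 prod=3 -> [14 16 1]
Step 10: demand=3,sold=1 ship[1->2]=1 ship[0->1]=2 prod=3 -> [15 17 1]
Step 11: demand=3,sold=1 ship[1->2]=1 ship[0->1]=2 prod=3 -> [16 18 1]
Step 12: demand=3,sold=1 ship[1->2]=1 ship[0->1]=2 prod=3 -> [17 19 1]
First stockout at step 5

5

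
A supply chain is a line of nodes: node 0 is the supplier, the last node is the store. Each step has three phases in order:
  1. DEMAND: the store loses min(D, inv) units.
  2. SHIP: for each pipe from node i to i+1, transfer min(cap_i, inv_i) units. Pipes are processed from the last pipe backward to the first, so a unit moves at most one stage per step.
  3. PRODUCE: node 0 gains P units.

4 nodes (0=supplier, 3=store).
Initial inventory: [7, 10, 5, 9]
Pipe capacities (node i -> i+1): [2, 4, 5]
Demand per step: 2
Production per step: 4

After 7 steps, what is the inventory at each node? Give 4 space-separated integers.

Step 1: demand=2,sold=2 ship[2->3]=5 ship[1->2]=4 ship[0->1]=2 prod=4 -> inv=[9 8 4 12]
Step 2: demand=2,sold=2 ship[2->3]=4 ship[1->2]=4 ship[0->1]=2 prod=4 -> inv=[11 6 4 14]
Step 3: demand=2,sold=2 ship[2->3]=4 ship[1->2]=4 ship[0->1]=2 prod=4 -> inv=[13 4 4 16]
Step 4: demand=2,sold=2 ship[2->3]=4 ship[1->2]=4 ship[0->1]=2 prod=4 -> inv=[15 2 4 18]
Step 5: demand=2,sold=2 ship[2->3]=4 ship[1->2]=2 ship[0->1]=2 prod=4 -> inv=[17 2 2 20]
Step 6: demand=2,sold=2 ship[2->3]=2 ship[1->2]=2 ship[0->1]=2 prod=4 -> inv=[19 2 2 20]
Step 7: demand=2,sold=2 ship[2->3]=2 ship[1->2]=2 ship[0->1]=2 prod=4 -> inv=[21 2 2 20]

21 2 2 20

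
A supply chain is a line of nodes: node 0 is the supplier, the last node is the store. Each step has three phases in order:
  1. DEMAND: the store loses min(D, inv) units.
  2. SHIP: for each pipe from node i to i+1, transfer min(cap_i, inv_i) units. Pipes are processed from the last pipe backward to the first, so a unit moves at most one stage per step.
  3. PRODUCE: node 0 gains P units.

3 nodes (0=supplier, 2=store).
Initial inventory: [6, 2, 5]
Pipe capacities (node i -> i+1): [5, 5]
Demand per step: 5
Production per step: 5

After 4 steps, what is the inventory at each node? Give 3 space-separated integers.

Step 1: demand=5,sold=5 ship[1->2]=2 ship[0->1]=5 prod=5 -> inv=[6 5 2]
Step 2: demand=5,sold=2 ship[1->2]=5 ship[0->1]=5 prod=5 -> inv=[6 5 5]
Step 3: demand=5,sold=5 ship[1->2]=5 ship[0->1]=5 prod=5 -> inv=[6 5 5]
Step 4: demand=5,sold=5 ship[1->2]=5 ship[0->1]=5 prod=5 -> inv=[6 5 5]

6 5 5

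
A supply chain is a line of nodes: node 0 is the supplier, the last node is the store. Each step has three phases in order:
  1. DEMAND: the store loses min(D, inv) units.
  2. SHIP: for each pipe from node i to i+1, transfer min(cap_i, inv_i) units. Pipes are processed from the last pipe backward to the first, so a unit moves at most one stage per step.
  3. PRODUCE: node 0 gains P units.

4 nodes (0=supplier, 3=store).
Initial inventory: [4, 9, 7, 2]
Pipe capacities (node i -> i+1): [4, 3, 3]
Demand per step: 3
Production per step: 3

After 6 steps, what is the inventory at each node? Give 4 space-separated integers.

Step 1: demand=3,sold=2 ship[2->3]=3 ship[1->2]=3 ship[0->1]=4 prod=3 -> inv=[3 10 7 3]
Step 2: demand=3,sold=3 ship[2->3]=3 ship[1->2]=3 ship[0->1]=3 prod=3 -> inv=[3 10 7 3]
Step 3: demand=3,sold=3 ship[2->3]=3 ship[1->2]=3 ship[0->1]=3 prod=3 -> inv=[3 10 7 3]
Step 4: demand=3,sold=3 ship[2->3]=3 ship[1->2]=3 ship[0->1]=3 prod=3 -> inv=[3 10 7 3]
Step 5: demand=3,sold=3 ship[2->3]=3 ship[1->2]=3 ship[0->1]=3 prod=3 -> inv=[3 10 7 3]
Step 6: demand=3,sold=3 ship[2->3]=3 ship[1->2]=3 ship[0->1]=3 prod=3 -> inv=[3 10 7 3]

3 10 7 3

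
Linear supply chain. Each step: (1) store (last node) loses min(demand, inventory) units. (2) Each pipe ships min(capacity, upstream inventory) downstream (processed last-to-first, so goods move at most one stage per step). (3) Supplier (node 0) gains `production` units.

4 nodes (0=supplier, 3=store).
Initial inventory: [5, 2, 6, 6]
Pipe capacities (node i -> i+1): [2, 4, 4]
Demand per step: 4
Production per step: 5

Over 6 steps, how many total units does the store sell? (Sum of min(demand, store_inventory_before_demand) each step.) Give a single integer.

Step 1: sold=4 (running total=4) -> [8 2 4 6]
Step 2: sold=4 (running total=8) -> [11 2 2 6]
Step 3: sold=4 (running total=12) -> [14 2 2 4]
Step 4: sold=4 (running total=16) -> [17 2 2 2]
Step 5: sold=2 (running total=18) -> [20 2 2 2]
Step 6: sold=2 (running total=20) -> [23 2 2 2]

Answer: 20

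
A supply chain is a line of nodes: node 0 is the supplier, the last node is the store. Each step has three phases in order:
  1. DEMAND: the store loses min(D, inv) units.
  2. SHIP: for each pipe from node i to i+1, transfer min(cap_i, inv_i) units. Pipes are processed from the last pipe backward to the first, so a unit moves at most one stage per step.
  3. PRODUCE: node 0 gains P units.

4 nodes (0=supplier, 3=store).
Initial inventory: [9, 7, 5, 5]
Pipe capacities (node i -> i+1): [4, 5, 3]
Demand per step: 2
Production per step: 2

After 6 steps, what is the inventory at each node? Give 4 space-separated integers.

Step 1: demand=2,sold=2 ship[2->3]=3 ship[1->2]=5 ship[0->1]=4 prod=2 -> inv=[7 6 7 6]
Step 2: demand=2,sold=2 ship[2->3]=3 ship[1->2]=5 ship[0->1]=4 prod=2 -> inv=[5 5 9 7]
Step 3: demand=2,sold=2 ship[2->3]=3 ship[1->2]=5 ship[0->1]=4 prod=2 -> inv=[3 4 11 8]
Step 4: demand=2,sold=2 ship[2->3]=3 ship[1->2]=4 ship[0->1]=3 prod=2 -> inv=[2 3 12 9]
Step 5: demand=2,sold=2 ship[2->3]=3 ship[1->2]=3 ship[0->1]=2 prod=2 -> inv=[2 2 12 10]
Step 6: demand=2,sold=2 ship[2->3]=3 ship[1->2]=2 ship[0->1]=2 prod=2 -> inv=[2 2 11 11]

2 2 11 11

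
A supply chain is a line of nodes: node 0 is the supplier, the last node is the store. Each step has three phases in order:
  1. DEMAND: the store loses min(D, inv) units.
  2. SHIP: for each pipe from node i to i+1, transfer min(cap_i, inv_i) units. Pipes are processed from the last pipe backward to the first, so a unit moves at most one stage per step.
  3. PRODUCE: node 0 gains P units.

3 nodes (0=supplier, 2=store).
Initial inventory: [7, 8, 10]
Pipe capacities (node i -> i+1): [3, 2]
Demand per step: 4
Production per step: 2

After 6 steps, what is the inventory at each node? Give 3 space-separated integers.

Step 1: demand=4,sold=4 ship[1->2]=2 ship[0->1]=3 prod=2 -> inv=[6 9 8]
Step 2: demand=4,sold=4 ship[1->2]=2 ship[0->1]=3 prod=2 -> inv=[5 10 6]
Step 3: demand=4,sold=4 ship[1->2]=2 ship[0->1]=3 prod=2 -> inv=[4 11 4]
Step 4: demand=4,sold=4 ship[1->2]=2 ship[0->1]=3 prod=2 -> inv=[3 12 2]
Step 5: demand=4,sold=2 ship[1->2]=2 ship[0->1]=3 prod=2 -> inv=[2 13 2]
Step 6: demand=4,sold=2 ship[1->2]=2 ship[0->1]=2 prod=2 -> inv=[2 13 2]

2 13 2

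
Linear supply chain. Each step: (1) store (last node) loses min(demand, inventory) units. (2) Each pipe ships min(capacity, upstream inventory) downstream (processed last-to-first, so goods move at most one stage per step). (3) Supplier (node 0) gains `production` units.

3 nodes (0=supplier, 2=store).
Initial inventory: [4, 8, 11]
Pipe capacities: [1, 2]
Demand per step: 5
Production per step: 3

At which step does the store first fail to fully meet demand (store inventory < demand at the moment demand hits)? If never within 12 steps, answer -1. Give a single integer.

Step 1: demand=5,sold=5 ship[1->2]=2 ship[0->1]=1 prod=3 -> [6 7 8]
Step 2: demand=5,sold=5 ship[1->2]=2 ship[0->1]=1 prod=3 -> [8 6 5]
Step 3: demand=5,sold=5 ship[1->2]=2 ship[0->1]=1 prod=3 -> [10 5 2]
Step 4: demand=5,sold=2 ship[1->2]=2 ship[0->1]=1 prod=3 -> [12 4 2]
Step 5: demand=5,sold=2 ship[1->2]=2 ship[0->1]=1 prod=3 -> [14 3 2]
Step 6: demand=5,sold=2 ship[1->2]=2 ship[0->1]=1 prod=3 -> [16 2 2]
Step 7: demand=5,sold=2 ship[1->2]=2 ship[0->1]=1 prod=3 -> [18 1 2]
Step 8: demand=5,sold=2 ship[1->2]=1 ship[0->1]=1 prod=3 -> [20 1 1]
Step 9: demand=5,sold=1 ship[1->2]=1 ship[0->1]=1 prod=3 -> [22 1 1]
Step 10: demand=5,sold=1 ship[1->2]=1 ship[0->1]=1 prod=3 -> [24 1 1]
Step 11: demand=5,sold=1 ship[1->2]=1 ship[0->1]=1 prod=3 -> [26 1 1]
Step 12: demand=5,sold=1 ship[1->2]=1 ship[0->1]=1 prod=3 -> [28 1 1]
First stockout at step 4

4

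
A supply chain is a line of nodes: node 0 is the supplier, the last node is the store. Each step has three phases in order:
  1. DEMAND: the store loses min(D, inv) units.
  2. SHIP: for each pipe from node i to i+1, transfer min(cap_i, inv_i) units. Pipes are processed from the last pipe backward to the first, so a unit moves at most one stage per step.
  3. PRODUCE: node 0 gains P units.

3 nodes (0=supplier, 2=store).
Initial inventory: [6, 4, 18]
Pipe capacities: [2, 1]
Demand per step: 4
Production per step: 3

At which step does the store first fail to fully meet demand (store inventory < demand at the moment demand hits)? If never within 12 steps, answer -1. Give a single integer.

Step 1: demand=4,sold=4 ship[1->2]=1 ship[0->1]=2 prod=3 -> [7 5 15]
Step 2: demand=4,sold=4 ship[1->2]=1 ship[0->1]=2 prod=3 -> [8 6 12]
Step 3: demand=4,sold=4 ship[1->2]=1 ship[0->1]=2 prod=3 -> [9 7 9]
Step 4: demand=4,sold=4 ship[1->2]=1 ship[0->1]=2 prod=3 -> [10 8 6]
Step 5: demand=4,sold=4 ship[1->2]=1 ship[0->1]=2 prod=3 -> [11 9 3]
Step 6: demand=4,sold=3 ship[1->2]=1 ship[0->1]=2 prod=3 -> [12 10 1]
Step 7: demand=4,sold=1 ship[1->2]=1 ship[0->1]=2 prod=3 -> [13 11 1]
Step 8: demand=4,sold=1 ship[1->2]=1 ship[0->1]=2 prod=3 -> [14 12 1]
Step 9: demand=4,sold=1 ship[1->2]=1 ship[0->1]=2 prod=3 -> [15 13 1]
Step 10: demand=4,sold=1 ship[1->2]=1 ship[0->1]=2 prod=3 -> [16 14 1]
Step 11: demand=4,sold=1 ship[1->2]=1 ship[0->1]=2 prod=3 -> [17 15 1]
Step 12: demand=4,sold=1 ship[1->2]=1 ship[0->1]=2 prod=3 -> [18 16 1]
First stockout at step 6

6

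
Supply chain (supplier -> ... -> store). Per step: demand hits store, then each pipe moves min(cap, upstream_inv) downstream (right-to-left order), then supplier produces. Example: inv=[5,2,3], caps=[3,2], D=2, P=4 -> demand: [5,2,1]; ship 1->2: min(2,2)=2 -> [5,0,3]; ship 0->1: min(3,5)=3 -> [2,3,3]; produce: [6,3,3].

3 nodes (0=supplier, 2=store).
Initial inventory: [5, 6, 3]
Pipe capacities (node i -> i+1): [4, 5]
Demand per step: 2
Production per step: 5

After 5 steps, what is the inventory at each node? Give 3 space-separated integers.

Step 1: demand=2,sold=2 ship[1->2]=5 ship[0->1]=4 prod=5 -> inv=[6 5 6]
Step 2: demand=2,sold=2 ship[1->2]=5 ship[0->1]=4 prod=5 -> inv=[7 4 9]
Step 3: demand=2,sold=2 ship[1->2]=4 ship[0->1]=4 prod=5 -> inv=[8 4 11]
Step 4: demand=2,sold=2 ship[1->2]=4 ship[0->1]=4 prod=5 -> inv=[9 4 13]
Step 5: demand=2,sold=2 ship[1->2]=4 ship[0->1]=4 prod=5 -> inv=[10 4 15]

10 4 15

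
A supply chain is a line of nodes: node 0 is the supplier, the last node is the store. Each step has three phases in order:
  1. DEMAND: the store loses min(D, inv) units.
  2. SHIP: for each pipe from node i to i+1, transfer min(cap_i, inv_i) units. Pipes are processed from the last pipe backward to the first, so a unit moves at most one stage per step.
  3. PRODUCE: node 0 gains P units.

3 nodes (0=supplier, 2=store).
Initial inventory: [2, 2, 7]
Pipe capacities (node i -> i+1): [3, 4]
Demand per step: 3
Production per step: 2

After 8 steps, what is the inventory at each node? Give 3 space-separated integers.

Step 1: demand=3,sold=3 ship[1->2]=2 ship[0->1]=2 prod=2 -> inv=[2 2 6]
Step 2: demand=3,sold=3 ship[1->2]=2 ship[0->1]=2 prod=2 -> inv=[2 2 5]
Step 3: demand=3,sold=3 ship[1->2]=2 ship[0->1]=2 prod=2 -> inv=[2 2 4]
Step 4: demand=3,sold=3 ship[1->2]=2 ship[0->1]=2 prod=2 -> inv=[2 2 3]
Step 5: demand=3,sold=3 ship[1->2]=2 ship[0->1]=2 prod=2 -> inv=[2 2 2]
Step 6: demand=3,sold=2 ship[1->2]=2 ship[0->1]=2 prod=2 -> inv=[2 2 2]
Step 7: demand=3,sold=2 ship[1->2]=2 ship[0->1]=2 prod=2 -> inv=[2 2 2]
Step 8: demand=3,sold=2 ship[1->2]=2 ship[0->1]=2 prod=2 -> inv=[2 2 2]

2 2 2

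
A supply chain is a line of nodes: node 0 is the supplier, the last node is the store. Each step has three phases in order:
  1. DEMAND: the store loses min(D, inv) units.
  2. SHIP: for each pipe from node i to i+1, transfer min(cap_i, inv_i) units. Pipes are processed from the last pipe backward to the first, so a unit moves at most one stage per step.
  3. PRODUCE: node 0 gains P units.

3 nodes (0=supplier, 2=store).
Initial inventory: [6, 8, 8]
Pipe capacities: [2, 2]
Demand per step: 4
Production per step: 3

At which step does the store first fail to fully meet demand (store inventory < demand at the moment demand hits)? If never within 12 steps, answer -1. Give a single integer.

Step 1: demand=4,sold=4 ship[1->2]=2 ship[0->1]=2 prod=3 -> [7 8 6]
Step 2: demand=4,sold=4 ship[1->2]=2 ship[0->1]=2 prod=3 -> [8 8 4]
Step 3: demand=4,sold=4 ship[1->2]=2 ship[0->1]=2 prod=3 -> [9 8 2]
Step 4: demand=4,sold=2 ship[1->2]=2 ship[0->1]=2 prod=3 -> [10 8 2]
Step 5: demand=4,sold=2 ship[1->2]=2 ship[0->1]=2 prod=3 -> [11 8 2]
Step 6: demand=4,sold=2 ship[1->2]=2 ship[0->1]=2 prod=3 -> [12 8 2]
Step 7: demand=4,sold=2 ship[1->2]=2 ship[0->1]=2 prod=3 -> [13 8 2]
Step 8: demand=4,sold=2 ship[1->2]=2 ship[0->1]=2 prod=3 -> [14 8 2]
Step 9: demand=4,sold=2 ship[1->2]=2 ship[0->1]=2 prod=3 -> [15 8 2]
Step 10: demand=4,sold=2 ship[1->2]=2 ship[0->1]=2 prod=3 -> [16 8 2]
Step 11: demand=4,sold=2 ship[1->2]=2 ship[0->1]=2 prod=3 -> [17 8 2]
Step 12: demand=4,sold=2 ship[1->2]=2 ship[0->1]=2 prod=3 -> [18 8 2]
First stockout at step 4

4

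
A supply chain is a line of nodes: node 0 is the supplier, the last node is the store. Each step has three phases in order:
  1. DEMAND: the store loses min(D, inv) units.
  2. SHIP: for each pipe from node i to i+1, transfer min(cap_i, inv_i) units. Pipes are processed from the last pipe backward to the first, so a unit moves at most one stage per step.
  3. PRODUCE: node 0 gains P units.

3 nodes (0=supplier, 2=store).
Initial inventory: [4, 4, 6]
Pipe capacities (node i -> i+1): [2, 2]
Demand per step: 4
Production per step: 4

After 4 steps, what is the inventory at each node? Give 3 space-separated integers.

Step 1: demand=4,sold=4 ship[1->2]=2 ship[0->1]=2 prod=4 -> inv=[6 4 4]
Step 2: demand=4,sold=4 ship[1->2]=2 ship[0->1]=2 prod=4 -> inv=[8 4 2]
Step 3: demand=4,sold=2 ship[1->2]=2 ship[0->1]=2 prod=4 -> inv=[10 4 2]
Step 4: demand=4,sold=2 ship[1->2]=2 ship[0->1]=2 prod=4 -> inv=[12 4 2]

12 4 2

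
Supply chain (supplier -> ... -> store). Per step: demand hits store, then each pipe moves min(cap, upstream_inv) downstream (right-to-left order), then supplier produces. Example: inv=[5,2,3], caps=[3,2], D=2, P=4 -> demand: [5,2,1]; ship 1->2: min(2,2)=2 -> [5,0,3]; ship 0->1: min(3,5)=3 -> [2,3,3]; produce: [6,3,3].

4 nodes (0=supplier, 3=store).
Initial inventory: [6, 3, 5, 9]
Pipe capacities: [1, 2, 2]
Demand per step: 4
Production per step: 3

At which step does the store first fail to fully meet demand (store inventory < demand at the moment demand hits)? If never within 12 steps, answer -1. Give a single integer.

Step 1: demand=4,sold=4 ship[2->3]=2 ship[1->2]=2 ship[0->1]=1 prod=3 -> [8 2 5 7]
Step 2: demand=4,sold=4 ship[2->3]=2 ship[1->2]=2 ship[0->1]=1 prod=3 -> [10 1 5 5]
Step 3: demand=4,sold=4 ship[2->3]=2 ship[1->2]=1 ship[0->1]=1 prod=3 -> [12 1 4 3]
Step 4: demand=4,sold=3 ship[2->3]=2 ship[1->2]=1 ship[0->1]=1 prod=3 -> [14 1 3 2]
Step 5: demand=4,sold=2 ship[2->3]=2 ship[1->2]=1 ship[0->1]=1 prod=3 -> [16 1 2 2]
Step 6: demand=4,sold=2 ship[2->3]=2 ship[1->2]=1 ship[0->1]=1 prod=3 -> [18 1 1 2]
Step 7: demand=4,sold=2 ship[2->3]=1 ship[1->2]=1 ship[0->1]=1 prod=3 -> [20 1 1 1]
Step 8: demand=4,sold=1 ship[2->3]=1 ship[1->2]=1 ship[0->1]=1 prod=3 -> [22 1 1 1]
Step 9: demand=4,sold=1 ship[2->3]=1 ship[1->2]=1 ship[0->1]=1 prod=3 -> [24 1 1 1]
Step 10: demand=4,sold=1 ship[2->3]=1 ship[1->2]=1 ship[0->1]=1 prod=3 -> [26 1 1 1]
Step 11: demand=4,sold=1 ship[2->3]=1 ship[1->2]=1 ship[0->1]=1 prod=3 -> [28 1 1 1]
Step 12: demand=4,sold=1 ship[2->3]=1 ship[1->2]=1 ship[0->1]=1 prod=3 -> [30 1 1 1]
First stockout at step 4

4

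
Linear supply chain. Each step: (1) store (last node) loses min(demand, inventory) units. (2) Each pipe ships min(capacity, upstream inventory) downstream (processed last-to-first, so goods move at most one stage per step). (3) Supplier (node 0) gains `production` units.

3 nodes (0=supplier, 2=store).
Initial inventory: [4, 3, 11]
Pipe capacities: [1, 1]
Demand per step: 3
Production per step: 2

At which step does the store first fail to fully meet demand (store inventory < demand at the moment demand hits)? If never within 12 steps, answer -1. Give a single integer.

Step 1: demand=3,sold=3 ship[1->2]=1 ship[0->1]=1 prod=2 -> [5 3 9]
Step 2: demand=3,sold=3 ship[1->2]=1 ship[0->1]=1 prod=2 -> [6 3 7]
Step 3: demand=3,sold=3 ship[1->2]=1 ship[0->1]=1 prod=2 -> [7 3 5]
Step 4: demand=3,sold=3 ship[1->2]=1 ship[0->1]=1 prod=2 -> [8 3 3]
Step 5: demand=3,sold=3 ship[1->2]=1 ship[0->1]=1 prod=2 -> [9 3 1]
Step 6: demand=3,sold=1 ship[1->2]=1 ship[0->1]=1 prod=2 -> [10 3 1]
Step 7: demand=3,sold=1 ship[1->2]=1 ship[0->1]=1 prod=2 -> [11 3 1]
Step 8: demand=3,sold=1 ship[1->2]=1 ship[0->1]=1 prod=2 -> [12 3 1]
Step 9: demand=3,sold=1 ship[1->2]=1 ship[0->1]=1 prod=2 -> [13 3 1]
Step 10: demand=3,sold=1 ship[1->2]=1 ship[0->1]=1 prod=2 -> [14 3 1]
Step 11: demand=3,sold=1 ship[1->2]=1 ship[0->1]=1 prod=2 -> [15 3 1]
Step 12: demand=3,sold=1 ship[1->2]=1 ship[0->1]=1 prod=2 -> [16 3 1]
First stockout at step 6

6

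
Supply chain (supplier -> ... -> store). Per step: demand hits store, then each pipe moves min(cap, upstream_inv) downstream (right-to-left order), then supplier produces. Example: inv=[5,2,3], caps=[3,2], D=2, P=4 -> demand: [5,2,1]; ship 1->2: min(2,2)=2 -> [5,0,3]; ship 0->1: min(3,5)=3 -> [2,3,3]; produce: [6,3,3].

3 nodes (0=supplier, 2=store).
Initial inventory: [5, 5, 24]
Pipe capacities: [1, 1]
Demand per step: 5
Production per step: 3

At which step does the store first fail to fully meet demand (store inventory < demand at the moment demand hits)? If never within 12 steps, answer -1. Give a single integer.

Step 1: demand=5,sold=5 ship[1->2]=1 ship[0->1]=1 prod=3 -> [7 5 20]
Step 2: demand=5,sold=5 ship[1->2]=1 ship[0->1]=1 prod=3 -> [9 5 16]
Step 3: demand=5,sold=5 ship[1->2]=1 ship[0->1]=1 prod=3 -> [11 5 12]
Step 4: demand=5,sold=5 ship[1->2]=1 ship[0->1]=1 prod=3 -> [13 5 8]
Step 5: demand=5,sold=5 ship[1->2]=1 ship[0->1]=1 prod=3 -> [15 5 4]
Step 6: demand=5,sold=4 ship[1->2]=1 ship[0->1]=1 prod=3 -> [17 5 1]
Step 7: demand=5,sold=1 ship[1->2]=1 ship[0->1]=1 prod=3 -> [19 5 1]
Step 8: demand=5,sold=1 ship[1->2]=1 ship[0->1]=1 prod=3 -> [21 5 1]
Step 9: demand=5,sold=1 ship[1->2]=1 ship[0->1]=1 prod=3 -> [23 5 1]
Step 10: demand=5,sold=1 ship[1->2]=1 ship[0->1]=1 prod=3 -> [25 5 1]
Step 11: demand=5,sold=1 ship[1->2]=1 ship[0->1]=1 prod=3 -> [27 5 1]
Step 12: demand=5,sold=1 ship[1->2]=1 ship[0->1]=1 prod=3 -> [29 5 1]
First stockout at step 6

6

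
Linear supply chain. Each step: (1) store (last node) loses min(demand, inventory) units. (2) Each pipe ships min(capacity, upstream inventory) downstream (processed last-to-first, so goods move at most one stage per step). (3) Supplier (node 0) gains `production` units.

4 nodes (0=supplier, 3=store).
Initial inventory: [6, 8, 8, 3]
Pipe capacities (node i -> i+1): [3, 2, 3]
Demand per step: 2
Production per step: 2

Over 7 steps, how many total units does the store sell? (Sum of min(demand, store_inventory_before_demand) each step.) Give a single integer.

Answer: 14

Derivation:
Step 1: sold=2 (running total=2) -> [5 9 7 4]
Step 2: sold=2 (running total=4) -> [4 10 6 5]
Step 3: sold=2 (running total=6) -> [3 11 5 6]
Step 4: sold=2 (running total=8) -> [2 12 4 7]
Step 5: sold=2 (running total=10) -> [2 12 3 8]
Step 6: sold=2 (running total=12) -> [2 12 2 9]
Step 7: sold=2 (running total=14) -> [2 12 2 9]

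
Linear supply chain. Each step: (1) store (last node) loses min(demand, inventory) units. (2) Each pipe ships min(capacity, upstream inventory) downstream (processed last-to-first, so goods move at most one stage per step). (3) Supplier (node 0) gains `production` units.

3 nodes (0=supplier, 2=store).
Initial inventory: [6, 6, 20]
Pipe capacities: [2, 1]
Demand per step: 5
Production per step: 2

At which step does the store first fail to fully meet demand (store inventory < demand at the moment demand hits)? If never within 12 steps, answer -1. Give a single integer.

Step 1: demand=5,sold=5 ship[1->2]=1 ship[0->1]=2 prod=2 -> [6 7 16]
Step 2: demand=5,sold=5 ship[1->2]=1 ship[0->1]=2 prod=2 -> [6 8 12]
Step 3: demand=5,sold=5 ship[1->2]=1 ship[0->1]=2 prod=2 -> [6 9 8]
Step 4: demand=5,sold=5 ship[1->2]=1 ship[0->1]=2 prod=2 -> [6 10 4]
Step 5: demand=5,sold=4 ship[1->2]=1 ship[0->1]=2 prod=2 -> [6 11 1]
Step 6: demand=5,sold=1 ship[1->2]=1 ship[0->1]=2 prod=2 -> [6 12 1]
Step 7: demand=5,sold=1 ship[1->2]=1 ship[0->1]=2 prod=2 -> [6 13 1]
Step 8: demand=5,sold=1 ship[1->2]=1 ship[0->1]=2 prod=2 -> [6 14 1]
Step 9: demand=5,sold=1 ship[1->2]=1 ship[0->1]=2 prod=2 -> [6 15 1]
Step 10: demand=5,sold=1 ship[1->2]=1 ship[0->1]=2 prod=2 -> [6 16 1]
Step 11: demand=5,sold=1 ship[1->2]=1 ship[0->1]=2 prod=2 -> [6 17 1]
Step 12: demand=5,sold=1 ship[1->2]=1 ship[0->1]=2 prod=2 -> [6 18 1]
First stockout at step 5

5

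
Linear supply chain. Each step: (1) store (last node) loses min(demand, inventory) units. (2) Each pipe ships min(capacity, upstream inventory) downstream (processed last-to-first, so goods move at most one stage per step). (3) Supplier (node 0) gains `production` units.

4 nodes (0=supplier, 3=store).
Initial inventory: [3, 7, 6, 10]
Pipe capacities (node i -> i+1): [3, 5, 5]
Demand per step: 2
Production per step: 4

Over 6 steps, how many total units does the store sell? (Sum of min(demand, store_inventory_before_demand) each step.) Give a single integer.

Answer: 12

Derivation:
Step 1: sold=2 (running total=2) -> [4 5 6 13]
Step 2: sold=2 (running total=4) -> [5 3 6 16]
Step 3: sold=2 (running total=6) -> [6 3 4 19]
Step 4: sold=2 (running total=8) -> [7 3 3 21]
Step 5: sold=2 (running total=10) -> [8 3 3 22]
Step 6: sold=2 (running total=12) -> [9 3 3 23]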